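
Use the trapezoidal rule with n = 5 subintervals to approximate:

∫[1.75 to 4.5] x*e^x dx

f(x) = x*e^x
a = 1.75, b = 4.5, n = 5
h = (b - a)/n = 0.550000

Trapezoidal rule: (h/2)[f(x₀) + 2f(x₁) + 2f(x₂) + ... + f(xₙ)]

x_0 = 1.7500, f(x_0) = 10.070555, coefficient = 1
x_1 = 2.3000, f(x_1) = 22.940620, coefficient = 2
x_2 = 2.8500, f(x_2) = 49.270178, coefficient = 2
x_3 = 3.4000, f(x_3) = 101.877940, coefficient = 2
x_4 = 3.9500, f(x_4) = 205.144699, coefficient = 2
x_5 = 4.5000, f(x_5) = 405.077091, coefficient = 1

I ≈ (0.550000/2) × 1173.614520 = 322.743993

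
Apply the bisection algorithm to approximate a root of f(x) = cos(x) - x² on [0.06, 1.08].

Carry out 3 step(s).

f(x) = cos(x) - x²
Initial interval: [0.06, 1.08]

Iteration 1:
  c_1 = (0.060000 + 1.080000)/2 = 0.570000
  f(c_1) = f(0.570000) = 0.517001
  f(a) × f(c) ≥ 0, new interval: [0.570000, 1.080000]
Iteration 2:
  c_2 = (0.570000 + 1.080000)/2 = 0.825000
  f(c_2) = f(0.825000) = -0.002068
  f(a) × f(c) < 0, new interval: [0.570000, 0.825000]
Iteration 3:
  c_3 = (0.570000 + 0.825000)/2 = 0.697500
  f(c_3) = f(0.697500) = 0.279944
  f(a) × f(c) ≥ 0, new interval: [0.697500, 0.825000]

After 3 iteration(s), the approximation is c_3 = 0.697500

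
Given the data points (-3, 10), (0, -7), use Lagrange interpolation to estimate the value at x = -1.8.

Lagrange interpolation formula:
P(x) = Σ yᵢ × Lᵢ(x)
where Lᵢ(x) = Π_{j≠i} (x - xⱼ)/(xᵢ - xⱼ)

L_0(-1.8) = (-1.8 - 0)/(-3 - 0) = 0.600000
L_1(-1.8) = (-1.8 - (-3))/(0 - (-3)) = 0.400000

P(-1.8) = 10×L_0(-1.8) + (-7)×L_1(-1.8)
P(-1.8) = 3.200000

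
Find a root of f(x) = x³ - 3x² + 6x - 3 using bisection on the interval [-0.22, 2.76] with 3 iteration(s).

f(x) = x³ - 3x² + 6x - 3
Initial interval: [-0.22, 2.76]

Iteration 1:
  c_1 = (-0.220000 + 2.760000)/2 = 1.270000
  f(c_1) = f(1.270000) = 1.829683
  f(a) × f(c) < 0, new interval: [-0.220000, 1.270000]
Iteration 2:
  c_2 = (-0.220000 + 1.270000)/2 = 0.525000
  f(c_2) = f(0.525000) = -0.532172
  f(a) × f(c) ≥ 0, new interval: [0.525000, 1.270000]
Iteration 3:
  c_3 = (0.525000 + 1.270000)/2 = 0.897500
  f(c_3) = f(0.897500) = 0.691423
  f(a) × f(c) < 0, new interval: [0.525000, 0.897500]

After 3 iteration(s), the approximation is c_3 = 0.897500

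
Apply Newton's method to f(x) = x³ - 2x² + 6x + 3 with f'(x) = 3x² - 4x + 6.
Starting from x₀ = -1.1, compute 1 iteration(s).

f(x) = x³ - 2x² + 6x + 3
f'(x) = 3x² - 4x + 6
x₀ = -1.1

Newton-Raphson formula: x_{n+1} = x_n - f(x_n)/f'(x_n)

Iteration 1:
  f(-1.100000) = -7.351000
  f'(-1.100000) = 14.030000
  x_1 = -1.100000 - (-7.351000)/14.030000 = -0.576051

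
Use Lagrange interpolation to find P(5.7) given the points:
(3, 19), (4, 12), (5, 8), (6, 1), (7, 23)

Lagrange interpolation formula:
P(x) = Σ yᵢ × Lᵢ(x)
where Lᵢ(x) = Π_{j≠i} (x - xⱼ)/(xᵢ - xⱼ)

L_0(5.7) = (5.7 - 4)/(3 - 4) × (5.7 - 5)/(3 - 5) × (5.7 - 6)/(3 - 6) × (5.7 - 7)/(3 - 7) = 0.019337
L_1(5.7) = (5.7 - 3)/(4 - 3) × (5.7 - 5)/(4 - 5) × (5.7 - 6)/(4 - 6) × (5.7 - 7)/(4 - 7) = -0.122850
L_2(5.7) = (5.7 - 3)/(5 - 3) × (5.7 - 4)/(5 - 4) × (5.7 - 6)/(5 - 6) × (5.7 - 7)/(5 - 7) = 0.447525
L_3(5.7) = (5.7 - 3)/(6 - 3) × (5.7 - 4)/(6 - 4) × (5.7 - 5)/(6 - 5) × (5.7 - 7)/(6 - 7) = 0.696150
L_4(5.7) = (5.7 - 3)/(7 - 3) × (5.7 - 4)/(7 - 4) × (5.7 - 5)/(7 - 5) × (5.7 - 6)/(7 - 6) = -0.040162

P(5.7) = 19×L_0(5.7) + 12×L_1(5.7) + 8×L_2(5.7) + 1×L_3(5.7) + 23×L_4(5.7)
P(5.7) = 2.245825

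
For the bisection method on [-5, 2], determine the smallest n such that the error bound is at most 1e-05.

We need (b-a)/2^n ≤ 1e-05
(2 - (-5))/2^n ≤ 1e-05
7/2^n ≤ 1e-05
2^n ≥ 700000
n ≥ log₂(700000) = 19.42
n ≥ 20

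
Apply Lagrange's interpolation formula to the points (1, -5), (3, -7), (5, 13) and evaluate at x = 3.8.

Lagrange interpolation formula:
P(x) = Σ yᵢ × Lᵢ(x)
where Lᵢ(x) = Π_{j≠i} (x - xⱼ)/(xᵢ - xⱼ)

L_0(3.8) = (3.8 - 3)/(1 - 3) × (3.8 - 5)/(1 - 5) = -0.120000
L_1(3.8) = (3.8 - 1)/(3 - 1) × (3.8 - 5)/(3 - 5) = 0.840000
L_2(3.8) = (3.8 - 1)/(5 - 1) × (3.8 - 3)/(5 - 3) = 0.280000

P(3.8) = (-5)×L_0(3.8) + (-7)×L_1(3.8) + 13×L_2(3.8)
P(3.8) = -1.640000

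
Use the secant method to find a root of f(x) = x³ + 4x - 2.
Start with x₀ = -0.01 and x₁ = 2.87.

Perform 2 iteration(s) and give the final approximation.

f(x) = x³ + 4x - 2
x₀ = -0.01, x₁ = 2.87

Secant formula: x_{n+1} = x_n - f(x_n)(x_n - x_{n-1})/(f(x_n) - f(x_{n-1}))

Iteration 1:
  f(-0.010000) = -2.040001
  f(2.870000) = 33.119903
  x_2 = 2.870000 - 33.119903×(2.870000 - (-0.010000))/(33.119903 - (-2.040001))
       = 0.157100
Iteration 2:
  f(2.870000) = 33.119903
  f(0.157100) = -1.367725
  x_3 = 0.157100 - (-1.367725)×(0.157100 - 2.870000)/(-1.367725 - 33.119903)
       = 0.264689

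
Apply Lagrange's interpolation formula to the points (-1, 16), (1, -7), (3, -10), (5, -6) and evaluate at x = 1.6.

Lagrange interpolation formula:
P(x) = Σ yᵢ × Lᵢ(x)
where Lᵢ(x) = Π_{j≠i} (x - xⱼ)/(xᵢ - xⱼ)

L_0(1.6) = (1.6 - 1)/(-1 - 1) × (1.6 - 3)/(-1 - 3) × (1.6 - 5)/(-1 - 5) = -0.059500
L_1(1.6) = (1.6 - (-1))/(1 - (-1)) × (1.6 - 3)/(1 - 3) × (1.6 - 5)/(1 - 5) = 0.773500
L_2(1.6) = (1.6 - (-1))/(3 - (-1)) × (1.6 - 1)/(3 - 1) × (1.6 - 5)/(3 - 5) = 0.331500
L_3(1.6) = (1.6 - (-1))/(5 - (-1)) × (1.6 - 1)/(5 - 1) × (1.6 - 3)/(5 - 3) = -0.045500

P(1.6) = 16×L_0(1.6) + (-7)×L_1(1.6) + (-10)×L_2(1.6) + (-6)×L_3(1.6)
P(1.6) = -9.408500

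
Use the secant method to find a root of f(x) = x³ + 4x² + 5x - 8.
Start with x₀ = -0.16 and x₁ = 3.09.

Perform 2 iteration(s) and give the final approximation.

f(x) = x³ + 4x² + 5x - 8
x₀ = -0.16, x₁ = 3.09

Secant formula: x_{n+1} = x_n - f(x_n)(x_n - x_{n-1})/(f(x_n) - f(x_{n-1}))

Iteration 1:
  f(-0.160000) = -8.701696
  f(3.090000) = 75.146029
  x_2 = 3.090000 - 75.146029×(3.090000 - (-0.160000))/(75.146029 - (-8.701696))
       = 0.177284
Iteration 2:
  f(3.090000) = 75.146029
  f(0.177284) = -6.982288
  x_3 = 0.177284 - (-6.982288)×(0.177284 - 3.090000)/(-6.982288 - 75.146029)
       = 0.424914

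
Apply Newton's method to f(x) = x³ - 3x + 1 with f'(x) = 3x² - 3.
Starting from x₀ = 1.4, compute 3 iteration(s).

f(x) = x³ - 3x + 1
f'(x) = 3x² - 3
x₀ = 1.4

Newton-Raphson formula: x_{n+1} = x_n - f(x_n)/f'(x_n)

Iteration 1:
  f(1.400000) = -0.456000
  f'(1.400000) = 2.880000
  x_1 = 1.400000 - (-0.456000)/2.880000 = 1.558333
Iteration 2:
  f(1.558333) = 0.109261
  f'(1.558333) = 4.285208
  x_2 = 1.558333 - 0.109261/4.285208 = 1.532836
Iteration 3:
  f(1.532836) = 0.003023
  f'(1.532836) = 4.048759
  x_3 = 1.532836 - 0.003023/4.048759 = 1.532090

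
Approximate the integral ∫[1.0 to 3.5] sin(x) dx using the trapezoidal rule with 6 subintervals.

f(x) = sin(x)
a = 1.0, b = 3.5, n = 6
h = (b - a)/n = 0.416667

Trapezoidal rule: (h/2)[f(x₀) + 2f(x₁) + 2f(x₂) + ... + f(xₙ)]

x_0 = 1.0000, f(x_0) = 0.841471, coefficient = 1
x_1 = 1.4167, f(x_1) = 0.988146, coefficient = 2
x_2 = 1.8333, f(x_2) = 0.965735, coefficient = 2
x_3 = 2.2500, f(x_3) = 0.778073, coefficient = 2
x_4 = 2.6667, f(x_4) = 0.457273, coefficient = 2
x_5 = 3.0833, f(x_5) = 0.058226, coefficient = 2
x_6 = 3.5000, f(x_6) = -0.350783, coefficient = 1

I ≈ (0.416667/2) × 6.985592 = 1.455332
Exact value: 1.476759
Error: 0.021427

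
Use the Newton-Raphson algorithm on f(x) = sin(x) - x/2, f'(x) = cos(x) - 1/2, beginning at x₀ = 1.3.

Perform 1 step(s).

f(x) = sin(x) - x/2
f'(x) = cos(x) - 1/2
x₀ = 1.3

Newton-Raphson formula: x_{n+1} = x_n - f(x_n)/f'(x_n)

Iteration 1:
  f(1.300000) = 0.313558
  f'(1.300000) = -0.232501
  x_1 = 1.300000 - 0.313558/(-0.232501) = 2.648631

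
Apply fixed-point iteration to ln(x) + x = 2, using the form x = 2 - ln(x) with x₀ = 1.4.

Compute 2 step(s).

Equation: ln(x) + x = 2
Fixed-point form: x = 2 - ln(x)
x₀ = 1.4

x_1 = g(1.400000) = 1.663528
x_2 = g(1.663528) = 1.491059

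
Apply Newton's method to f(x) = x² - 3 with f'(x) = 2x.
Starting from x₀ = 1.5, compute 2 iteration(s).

f(x) = x² - 3
f'(x) = 2x
x₀ = 1.5

Newton-Raphson formula: x_{n+1} = x_n - f(x_n)/f'(x_n)

Iteration 1:
  f(1.500000) = -0.750000
  f'(1.500000) = 3.000000
  x_1 = 1.500000 - (-0.750000)/3.000000 = 1.750000
Iteration 2:
  f(1.750000) = 0.062500
  f'(1.750000) = 3.500000
  x_2 = 1.750000 - 0.062500/3.500000 = 1.732143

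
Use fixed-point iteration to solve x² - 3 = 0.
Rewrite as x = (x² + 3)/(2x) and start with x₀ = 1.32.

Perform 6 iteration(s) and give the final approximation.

Equation: x² - 3 = 0
Fixed-point form: x = (x² + 3)/(2x)
x₀ = 1.32

x_1 = g(1.320000) = 1.796364
x_2 = g(1.796364) = 1.733202
x_3 = g(1.733202) = 1.732051
x_4 = g(1.732051) = 1.732051
x_5 = g(1.732051) = 1.732051
x_6 = g(1.732051) = 1.732051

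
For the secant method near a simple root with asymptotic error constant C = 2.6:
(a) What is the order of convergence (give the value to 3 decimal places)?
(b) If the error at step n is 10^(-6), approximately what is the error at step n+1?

(a) Secant method has superlinear convergence with order φ = (1+√5)/2 ≈ 1.618.
    This means |e_{n+1}| ≈ C|e_n|^1.618.

(b) With |e_n| = 10^(-6) and C = 2.6:
    |e_{n+1}| ≈ 2.6 × (10^(-6))^1.618 = 2.6 × 10^(-9.71)

(a) ≈ 1.618 (golden ratio); (b) |e_{n+1}| ≈ 5.091e-10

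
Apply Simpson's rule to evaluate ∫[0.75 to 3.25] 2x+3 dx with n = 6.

f(x) = 2x+3
a = 0.75, b = 3.25, n = 6
h = (b - a)/n = 0.416667

Simpson's rule: (h/3)[f(x₀) + 4f(x₁) + 2f(x₂) + ... + f(xₙ)]

x_0 = 0.7500, f(x_0) = 4.500000, coefficient = 1
x_1 = 1.1667, f(x_1) = 5.333333, coefficient = 4
x_2 = 1.5833, f(x_2) = 6.166667, coefficient = 2
x_3 = 2.0000, f(x_3) = 7.000000, coefficient = 4
x_4 = 2.4167, f(x_4) = 7.833333, coefficient = 2
x_5 = 2.8333, f(x_5) = 8.666667, coefficient = 4
x_6 = 3.2500, f(x_6) = 9.500000, coefficient = 1

I ≈ (0.416667/3) × 126.000000 = 17.500000
Exact value: 17.500000
Error: 0.000000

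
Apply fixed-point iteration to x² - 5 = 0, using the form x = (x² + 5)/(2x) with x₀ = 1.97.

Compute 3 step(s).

Equation: x² - 5 = 0
Fixed-point form: x = (x² + 5)/(2x)
x₀ = 1.97

x_1 = g(1.970000) = 2.254036
x_2 = g(2.254036) = 2.236140
x_3 = g(2.236140) = 2.236068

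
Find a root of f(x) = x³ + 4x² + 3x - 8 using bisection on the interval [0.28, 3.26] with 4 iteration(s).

f(x) = x³ + 4x² + 3x - 8
Initial interval: [0.28, 3.26]

Iteration 1:
  c_1 = (0.280000 + 3.260000)/2 = 1.770000
  f(c_1) = f(1.770000) = 15.386833
  f(a) × f(c) < 0, new interval: [0.280000, 1.770000]
Iteration 2:
  c_2 = (0.280000 + 1.770000)/2 = 1.025000
  f(c_2) = f(1.025000) = 0.354391
  f(a) × f(c) < 0, new interval: [0.280000, 1.025000]
Iteration 3:
  c_3 = (0.280000 + 1.025000)/2 = 0.652500
  f(c_3) = f(0.652500) = -4.061669
  f(a) × f(c) ≥ 0, new interval: [0.652500, 1.025000]
Iteration 4:
  c_4 = (0.652500 + 1.025000)/2 = 0.838750
  f(c_4) = f(0.838750) = -2.079682
  f(a) × f(c) ≥ 0, new interval: [0.838750, 1.025000]

After 4 iteration(s), the approximation is c_4 = 0.838750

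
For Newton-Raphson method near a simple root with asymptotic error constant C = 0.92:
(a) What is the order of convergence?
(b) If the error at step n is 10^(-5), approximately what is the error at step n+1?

(a) Newton-Raphson has quadratic (order 2) convergence near simple roots.
    This means |e_{n+1}| ≈ C|e_n|².

(b) With |e_n| = 10^(-5) and C = 0.92:
    |e_{n+1}| ≈ 0.92 × (10^(-5))² = 0.92 × 10^(-10)

(a) 2 (quadratic); (b) |e_{n+1}| ≈ 9.200e-11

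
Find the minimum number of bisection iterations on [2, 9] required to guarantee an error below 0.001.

We need (b-a)/2^n ≤ 0.001
(9 - 2)/2^n ≤ 0.001
7/2^n ≤ 0.001
2^n ≥ 7000
n ≥ log₂(7000) = 12.77
n ≥ 13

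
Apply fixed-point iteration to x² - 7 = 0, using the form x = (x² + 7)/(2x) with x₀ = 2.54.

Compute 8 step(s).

Equation: x² - 7 = 0
Fixed-point form: x = (x² + 7)/(2x)
x₀ = 2.54

x_1 = g(2.540000) = 2.647953
x_2 = g(2.647953) = 2.645752
x_3 = g(2.645752) = 2.645751
x_4 = g(2.645751) = 2.645751
x_5 = g(2.645751) = 2.645751
x_6 = g(2.645751) = 2.645751
x_7 = g(2.645751) = 2.645751
x_8 = g(2.645751) = 2.645751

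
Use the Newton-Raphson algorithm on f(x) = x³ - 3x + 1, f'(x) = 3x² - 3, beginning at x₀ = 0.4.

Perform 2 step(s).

f(x) = x³ - 3x + 1
f'(x) = 3x² - 3
x₀ = 0.4

Newton-Raphson formula: x_{n+1} = x_n - f(x_n)/f'(x_n)

Iteration 1:
  f(0.400000) = -0.136000
  f'(0.400000) = -2.520000
  x_1 = 0.400000 - (-0.136000)/(-2.520000) = 0.346032
Iteration 2:
  f(0.346032) = 0.003338
  f'(0.346032) = -2.640786
  x_2 = 0.346032 - 0.003338/(-2.640786) = 0.347296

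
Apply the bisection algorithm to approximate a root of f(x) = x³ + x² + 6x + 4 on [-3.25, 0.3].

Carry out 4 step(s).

f(x) = x³ + x² + 6x + 4
Initial interval: [-3.25, 0.3]

Iteration 1:
  c_1 = (-3.250000 + 0.300000)/2 = -1.475000
  f(c_1) = f(-1.475000) = -5.883422
  f(a) × f(c) ≥ 0, new interval: [-1.475000, 0.300000]
Iteration 2:
  c_2 = (-1.475000 + 0.300000)/2 = -0.587500
  f(c_2) = f(-0.587500) = 0.617377
  f(a) × f(c) < 0, new interval: [-1.475000, -0.587500]
Iteration 3:
  c_3 = (-1.475000 + (-0.587500))/2 = -1.031250
  f(c_3) = f(-1.031250) = -2.220734
  f(a) × f(c) ≥ 0, new interval: [-1.031250, -0.587500]
Iteration 4:
  c_4 = (-1.031250 + (-0.587500))/2 = -0.809375
  f(c_4) = f(-0.809375) = -0.731374
  f(a) × f(c) ≥ 0, new interval: [-0.809375, -0.587500]

After 4 iteration(s), the approximation is c_4 = -0.809375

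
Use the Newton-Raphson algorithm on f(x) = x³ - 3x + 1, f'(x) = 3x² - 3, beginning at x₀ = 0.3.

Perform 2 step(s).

f(x) = x³ - 3x + 1
f'(x) = 3x² - 3
x₀ = 0.3

Newton-Raphson formula: x_{n+1} = x_n - f(x_n)/f'(x_n)

Iteration 1:
  f(0.300000) = 0.127000
  f'(0.300000) = -2.730000
  x_1 = 0.300000 - 0.127000/(-2.730000) = 0.346520
Iteration 2:
  f(0.346520) = 0.002048
  f'(0.346520) = -2.639771
  x_2 = 0.346520 - 0.002048/(-2.639771) = 0.347296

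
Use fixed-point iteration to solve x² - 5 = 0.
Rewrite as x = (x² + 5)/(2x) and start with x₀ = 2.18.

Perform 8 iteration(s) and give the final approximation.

Equation: x² - 5 = 0
Fixed-point form: x = (x² + 5)/(2x)
x₀ = 2.18

x_1 = g(2.180000) = 2.236789
x_2 = g(2.236789) = 2.236068
x_3 = g(2.236068) = 2.236068
x_4 = g(2.236068) = 2.236068
x_5 = g(2.236068) = 2.236068
x_6 = g(2.236068) = 2.236068
x_7 = g(2.236068) = 2.236068
x_8 = g(2.236068) = 2.236068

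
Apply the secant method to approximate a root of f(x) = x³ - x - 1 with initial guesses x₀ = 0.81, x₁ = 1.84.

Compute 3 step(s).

f(x) = x³ - x - 1
x₀ = 0.81, x₁ = 1.84

Secant formula: x_{n+1} = x_n - f(x_n)(x_n - x_{n-1})/(f(x_n) - f(x_{n-1}))

Iteration 1:
  f(0.810000) = -1.278559
  f(1.840000) = 3.389504
  x_2 = 1.840000 - 3.389504×(1.840000 - 0.810000)/(3.389504 - (-1.278559))
       = 1.092112
Iteration 2:
  f(1.840000) = 3.389504
  f(1.092112) = -0.789541
  x_3 = 1.092112 - (-0.789541)×(1.092112 - 1.840000)/(-0.789541 - 3.389504)
       = 1.233409
Iteration 3:
  f(1.092112) = -0.789541
  f(1.233409) = -0.357026
  x_4 = 1.233409 - (-0.357026)×(1.233409 - 1.092112)/(-0.357026 - (-0.789541))
       = 1.350045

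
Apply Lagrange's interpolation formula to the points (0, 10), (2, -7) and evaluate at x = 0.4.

Lagrange interpolation formula:
P(x) = Σ yᵢ × Lᵢ(x)
where Lᵢ(x) = Π_{j≠i} (x - xⱼ)/(xᵢ - xⱼ)

L_0(0.4) = (0.4 - 2)/(0 - 2) = 0.800000
L_1(0.4) = (0.4 - 0)/(2 - 0) = 0.200000

P(0.4) = 10×L_0(0.4) + (-7)×L_1(0.4)
P(0.4) = 6.600000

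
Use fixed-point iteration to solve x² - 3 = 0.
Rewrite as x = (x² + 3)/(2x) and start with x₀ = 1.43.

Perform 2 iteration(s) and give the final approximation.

Equation: x² - 3 = 0
Fixed-point form: x = (x² + 3)/(2x)
x₀ = 1.43

x_1 = g(1.430000) = 1.763951
x_2 = g(1.763951) = 1.732339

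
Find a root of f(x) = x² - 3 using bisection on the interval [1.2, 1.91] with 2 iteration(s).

f(x) = x² - 3
Initial interval: [1.2, 1.91]

Iteration 1:
  c_1 = (1.200000 + 1.910000)/2 = 1.555000
  f(c_1) = f(1.555000) = -0.581975
  f(a) × f(c) ≥ 0, new interval: [1.555000, 1.910000]
Iteration 2:
  c_2 = (1.555000 + 1.910000)/2 = 1.732500
  f(c_2) = f(1.732500) = 0.001556
  f(a) × f(c) < 0, new interval: [1.555000, 1.732500]

After 2 iteration(s), the approximation is c_2 = 1.732500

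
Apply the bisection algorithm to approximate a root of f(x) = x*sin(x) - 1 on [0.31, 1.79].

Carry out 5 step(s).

f(x) = x*sin(x) - 1
Initial interval: [0.31, 1.79]

Iteration 1:
  c_1 = (0.310000 + 1.790000)/2 = 1.050000
  f(c_1) = f(1.050000) = -0.089206
  f(a) × f(c) ≥ 0, new interval: [1.050000, 1.790000]
Iteration 2:
  c_2 = (1.050000 + 1.790000)/2 = 1.420000
  f(c_2) = f(1.420000) = 0.403886
  f(a) × f(c) < 0, new interval: [1.050000, 1.420000]
Iteration 3:
  c_3 = (1.050000 + 1.420000)/2 = 1.235000
  f(c_3) = f(1.235000) = 0.166023
  f(a) × f(c) < 0, new interval: [1.050000, 1.235000]
Iteration 4:
  c_4 = (1.050000 + 1.235000)/2 = 1.142500
  f(c_4) = f(1.142500) = 0.039303
  f(a) × f(c) < 0, new interval: [1.050000, 1.142500]
Iteration 5:
  c_5 = (1.050000 + 1.142500)/2 = 1.096250
  f(c_5) = f(1.096250) = -0.024886
  f(a) × f(c) ≥ 0, new interval: [1.096250, 1.142500]

After 5 iteration(s), the approximation is c_5 = 1.096250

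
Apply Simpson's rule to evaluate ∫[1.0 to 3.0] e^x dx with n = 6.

f(x) = e^x
a = 1.0, b = 3.0, n = 6
h = (b - a)/n = 0.333333

Simpson's rule: (h/3)[f(x₀) + 4f(x₁) + 2f(x₂) + ... + f(xₙ)]

x_0 = 1.0000, f(x_0) = 2.718282, coefficient = 1
x_1 = 1.3333, f(x_1) = 3.793668, coefficient = 4
x_2 = 1.6667, f(x_2) = 5.294490, coefficient = 2
x_3 = 2.0000, f(x_3) = 7.389056, coefficient = 4
x_4 = 2.3333, f(x_4) = 10.312259, coefficient = 2
x_5 = 2.6667, f(x_5) = 14.391916, coefficient = 4
x_6 = 3.0000, f(x_6) = 20.085537, coefficient = 1

I ≈ (0.333333/3) × 156.315876 = 17.368431
Exact value: 17.367255
Error: 0.001176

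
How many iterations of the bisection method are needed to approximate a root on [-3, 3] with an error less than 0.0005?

We need (b-a)/2^n ≤ 0.0005
(3 - (-3))/2^n ≤ 0.0005
6/2^n ≤ 0.0005
2^n ≥ 12000
n ≥ log₂(12000) = 13.55
n ≥ 14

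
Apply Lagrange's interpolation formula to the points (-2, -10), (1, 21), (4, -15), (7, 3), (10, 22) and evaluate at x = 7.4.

Lagrange interpolation formula:
P(x) = Σ yᵢ × Lᵢ(x)
where Lᵢ(x) = Π_{j≠i} (x - xⱼ)/(xᵢ - xⱼ)

L_0(7.4) = (7.4 - 1)/(-2 - 1) × (7.4 - 4)/(-2 - 4) × (7.4 - 7)/(-2 - 7) × (7.4 - 10)/(-2 - 10) = -0.011641
L_1(7.4) = (7.4 - (-2))/(1 - (-2)) × (7.4 - 4)/(1 - 4) × (7.4 - 7)/(1 - 7) × (7.4 - 10)/(1 - 10) = 0.068392
L_2(7.4) = (7.4 - (-2))/(4 - (-2)) × (7.4 - 1)/(4 - 1) × (7.4 - 7)/(4 - 7) × (7.4 - 10)/(4 - 10) = -0.193106
L_3(7.4) = (7.4 - (-2))/(7 - (-2)) × (7.4 - 1)/(7 - 1) × (7.4 - 4)/(7 - 4) × (7.4 - 10)/(7 - 10) = 1.094268
L_4(7.4) = (7.4 - (-2))/(10 - (-2)) × (7.4 - 1)/(10 - 1) × (7.4 - 4)/(10 - 4) × (7.4 - 7)/(10 - 7) = 0.042087

P(7.4) = (-10)×L_0(7.4) + 21×L_1(7.4) + (-15)×L_2(7.4) + 3×L_3(7.4) + 22×L_4(7.4)
P(7.4) = 8.657956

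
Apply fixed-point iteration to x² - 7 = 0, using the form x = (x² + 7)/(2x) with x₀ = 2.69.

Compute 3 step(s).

Equation: x² - 7 = 0
Fixed-point form: x = (x² + 7)/(2x)
x₀ = 2.69

x_1 = g(2.690000) = 2.646115
x_2 = g(2.646115) = 2.645751
x_3 = g(2.645751) = 2.645751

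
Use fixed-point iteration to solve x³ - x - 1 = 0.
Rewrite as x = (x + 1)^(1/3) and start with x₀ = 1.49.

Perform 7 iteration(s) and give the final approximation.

Equation: x³ - x - 1 = 0
Fixed-point form: x = (x + 1)^(1/3)
x₀ = 1.49

x_1 = g(1.490000) = 1.355397
x_2 = g(1.355397) = 1.330520
x_3 = g(1.330520) = 1.325819
x_4 = g(1.325819) = 1.324927
x_5 = g(1.324927) = 1.324758
x_6 = g(1.324758) = 1.324726
x_7 = g(1.324726) = 1.324719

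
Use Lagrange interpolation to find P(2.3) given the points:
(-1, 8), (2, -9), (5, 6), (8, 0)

Lagrange interpolation formula:
P(x) = Σ yᵢ × Lᵢ(x)
where Lᵢ(x) = Π_{j≠i} (x - xⱼ)/(xᵢ - xⱼ)

L_0(2.3) = (2.3 - 2)/(-1 - 2) × (2.3 - 5)/(-1 - 5) × (2.3 - 8)/(-1 - 8) = -0.028500
L_1(2.3) = (2.3 - (-1))/(2 - (-1)) × (2.3 - 5)/(2 - 5) × (2.3 - 8)/(2 - 8) = 0.940500
L_2(2.3) = (2.3 - (-1))/(5 - (-1)) × (2.3 - 2)/(5 - 2) × (2.3 - 8)/(5 - 8) = 0.104500
L_3(2.3) = (2.3 - (-1))/(8 - (-1)) × (2.3 - 2)/(8 - 2) × (2.3 - 5)/(8 - 5) = -0.016500

P(2.3) = 8×L_0(2.3) + (-9)×L_1(2.3) + 6×L_2(2.3) + 0×L_3(2.3)
P(2.3) = -8.065500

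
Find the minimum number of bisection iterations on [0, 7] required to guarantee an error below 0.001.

We need (b-a)/2^n ≤ 0.001
(7 - 0)/2^n ≤ 0.001
7/2^n ≤ 0.001
2^n ≥ 7000
n ≥ log₂(7000) = 12.77
n ≥ 13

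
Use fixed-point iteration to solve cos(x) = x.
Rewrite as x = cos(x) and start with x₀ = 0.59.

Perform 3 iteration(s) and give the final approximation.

Equation: cos(x) = x
Fixed-point form: x = cos(x)
x₀ = 0.59

x_1 = g(0.590000) = 0.830941
x_2 = g(0.830941) = 0.674181
x_3 = g(0.674181) = 0.781218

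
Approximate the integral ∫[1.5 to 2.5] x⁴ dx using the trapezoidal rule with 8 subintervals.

f(x) = x⁴
a = 1.5, b = 2.5, n = 8
h = (b - a)/n = 0.125000

Trapezoidal rule: (h/2)[f(x₀) + 2f(x₁) + 2f(x₂) + ... + f(xₙ)]

x_0 = 1.5000, f(x_0) = 5.062500, coefficient = 1
x_1 = 1.6250, f(x_1) = 6.972900, coefficient = 2
x_2 = 1.7500, f(x_2) = 9.378906, coefficient = 2
x_3 = 1.8750, f(x_3) = 12.359619, coefficient = 2
x_4 = 2.0000, f(x_4) = 16.000000, coefficient = 2
x_5 = 2.1250, f(x_5) = 20.390869, coefficient = 2
x_6 = 2.2500, f(x_6) = 25.628906, coefficient = 2
x_7 = 2.3750, f(x_7) = 31.816650, coefficient = 2
x_8 = 2.5000, f(x_8) = 39.062500, coefficient = 1

I ≈ (0.125000/2) × 289.220703 = 18.076294
Exact value: 18.012500
Error: 0.063794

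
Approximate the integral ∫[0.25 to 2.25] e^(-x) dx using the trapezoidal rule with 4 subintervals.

f(x) = e^(-x)
a = 0.25, b = 2.25, n = 4
h = (b - a)/n = 0.500000

Trapezoidal rule: (h/2)[f(x₀) + 2f(x₁) + 2f(x₂) + ... + f(xₙ)]

x_0 = 0.2500, f(x_0) = 0.778801, coefficient = 1
x_1 = 0.7500, f(x_1) = 0.472367, coefficient = 2
x_2 = 1.2500, f(x_2) = 0.286505, coefficient = 2
x_3 = 1.7500, f(x_3) = 0.173774, coefficient = 2
x_4 = 2.2500, f(x_4) = 0.105399, coefficient = 1

I ≈ (0.500000/2) × 2.749491 = 0.687373
Exact value: 0.673402
Error: 0.013971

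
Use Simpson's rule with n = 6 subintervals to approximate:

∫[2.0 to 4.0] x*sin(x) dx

f(x) = x*sin(x)
a = 2.0, b = 4.0, n = 6
h = (b - a)/n = 0.333333

Simpson's rule: (h/3)[f(x₀) + 4f(x₁) + 2f(x₂) + ... + f(xₙ)]

x_0 = 2.0000, f(x_0) = 1.818595, coefficient = 1
x_1 = 2.3333, f(x_1) = 1.687200, coefficient = 4
x_2 = 2.6667, f(x_2) = 1.219394, coefficient = 2
x_3 = 3.0000, f(x_3) = 0.423360, coefficient = 4
x_4 = 3.3333, f(x_4) = -0.635227, coefficient = 2
x_5 = 3.6667, f(x_5) = -1.838016, coefficient = 4
x_6 = 4.0000, f(x_6) = -3.027210, coefficient = 1

I ≈ (0.333333/3) × 1.049897 = 0.116655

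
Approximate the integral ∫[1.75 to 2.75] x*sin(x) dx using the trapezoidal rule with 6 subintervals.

f(x) = x*sin(x)
a = 1.75, b = 2.75, n = 6
h = (b - a)/n = 0.166667

Trapezoidal rule: (h/2)[f(x₀) + 2f(x₁) + 2f(x₂) + ... + f(xₙ)]

x_0 = 1.7500, f(x_0) = 1.721975, coefficient = 1
x_1 = 1.9167, f(x_1) = 1.803163, coefficient = 2
x_2 = 2.0833, f(x_2) = 1.815632, coefficient = 2
x_3 = 2.2500, f(x_3) = 1.750665, coefficient = 2
x_4 = 2.4167, f(x_4) = 1.602443, coefficient = 2
x_5 = 2.5833, f(x_5) = 1.368419, coefficient = 2
x_6 = 2.7500, f(x_6) = 1.049568, coefficient = 1

I ≈ (0.166667/2) × 19.452187 = 1.621016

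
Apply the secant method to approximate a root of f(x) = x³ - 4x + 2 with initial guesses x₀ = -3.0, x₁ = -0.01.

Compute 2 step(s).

f(x) = x³ - 4x + 2
x₀ = -3.0, x₁ = -0.01

Secant formula: x_{n+1} = x_n - f(x_n)(x_n - x_{n-1})/(f(x_n) - f(x_{n-1}))

Iteration 1:
  f(-3.000000) = -13.000000
  f(-0.010000) = 2.039999
  x_2 = -0.010000 - 2.039999×(-0.010000 - (-3.000000))/(2.039999 - (-13.000000))
       = -0.415558
Iteration 2:
  f(-0.010000) = 2.039999
  f(-0.415558) = 3.590471
  x_3 = -0.415558 - 3.590471×(-0.415558 - (-0.010000))/(3.590471 - 2.039999)
       = 0.523604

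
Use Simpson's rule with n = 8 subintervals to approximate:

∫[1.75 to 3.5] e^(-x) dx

f(x) = e^(-x)
a = 1.75, b = 3.5, n = 8
h = (b - a)/n = 0.218750

Simpson's rule: (h/3)[f(x₀) + 4f(x₁) + 2f(x₂) + ... + f(xₙ)]

x_0 = 1.7500, f(x_0) = 0.173774, coefficient = 1
x_1 = 1.9688, f(x_1) = 0.139631, coefficient = 4
x_2 = 2.1875, f(x_2) = 0.112197, coefficient = 2
x_3 = 2.4062, f(x_3) = 0.090153, coefficient = 4
x_4 = 2.6250, f(x_4) = 0.072440, coefficient = 2
x_5 = 2.8438, f(x_5) = 0.058207, coefficient = 4
x_6 = 3.0625, f(x_6) = 0.046771, coefficient = 2
x_7 = 3.2812, f(x_7) = 0.037581, coefficient = 4
x_8 = 3.5000, f(x_8) = 0.030197, coefficient = 1

I ≈ (0.218750/3) × 1.969075 = 0.143578
Exact value: 0.143577
Error: 0.000002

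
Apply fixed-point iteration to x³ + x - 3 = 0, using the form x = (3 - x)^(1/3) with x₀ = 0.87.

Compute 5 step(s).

Equation: x³ + x - 3 = 0
Fixed-point form: x = (3 - x)^(1/3)
x₀ = 0.87

x_1 = g(0.870000) = 1.286648
x_2 = g(1.286648) = 1.196600
x_3 = g(1.196600) = 1.217206
x_4 = g(1.217206) = 1.212552
x_5 = g(1.212552) = 1.213606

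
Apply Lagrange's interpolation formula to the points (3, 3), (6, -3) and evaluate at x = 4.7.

Lagrange interpolation formula:
P(x) = Σ yᵢ × Lᵢ(x)
where Lᵢ(x) = Π_{j≠i} (x - xⱼ)/(xᵢ - xⱼ)

L_0(4.7) = (4.7 - 6)/(3 - 6) = 0.433333
L_1(4.7) = (4.7 - 3)/(6 - 3) = 0.566667

P(4.7) = 3×L_0(4.7) + (-3)×L_1(4.7)
P(4.7) = -0.400000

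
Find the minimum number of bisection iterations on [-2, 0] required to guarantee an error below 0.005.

We need (b-a)/2^n ≤ 0.005
(0 - (-2))/2^n ≤ 0.005
2/2^n ≤ 0.005
2^n ≥ 400
n ≥ log₂(400) = 8.64
n ≥ 9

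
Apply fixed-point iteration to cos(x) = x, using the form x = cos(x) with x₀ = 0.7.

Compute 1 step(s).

Equation: cos(x) = x
Fixed-point form: x = cos(x)
x₀ = 0.7

x_1 = g(0.700000) = 0.764842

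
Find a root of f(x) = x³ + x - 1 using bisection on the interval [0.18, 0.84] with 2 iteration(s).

f(x) = x³ + x - 1
Initial interval: [0.18, 0.84]

Iteration 1:
  c_1 = (0.180000 + 0.840000)/2 = 0.510000
  f(c_1) = f(0.510000) = -0.357349
  f(a) × f(c) ≥ 0, new interval: [0.510000, 0.840000]
Iteration 2:
  c_2 = (0.510000 + 0.840000)/2 = 0.675000
  f(c_2) = f(0.675000) = -0.017453
  f(a) × f(c) ≥ 0, new interval: [0.675000, 0.840000]

After 2 iteration(s), the approximation is c_2 = 0.675000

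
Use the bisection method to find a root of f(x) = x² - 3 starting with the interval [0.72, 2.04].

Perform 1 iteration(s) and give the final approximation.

f(x) = x² - 3
Initial interval: [0.72, 2.04]

Iteration 1:
  c_1 = (0.720000 + 2.040000)/2 = 1.380000
  f(c_1) = f(1.380000) = -1.095600
  f(a) × f(c) ≥ 0, new interval: [1.380000, 2.040000]

After 1 iteration(s), the approximation is c_1 = 1.380000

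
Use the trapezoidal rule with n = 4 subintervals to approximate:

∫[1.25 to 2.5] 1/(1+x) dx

f(x) = 1/(1+x)
a = 1.25, b = 2.5, n = 4
h = (b - a)/n = 0.312500

Trapezoidal rule: (h/2)[f(x₀) + 2f(x₁) + 2f(x₂) + ... + f(xₙ)]

x_0 = 1.2500, f(x_0) = 0.444444, coefficient = 1
x_1 = 1.5625, f(x_1) = 0.390244, coefficient = 2
x_2 = 1.8750, f(x_2) = 0.347826, coefficient = 2
x_3 = 2.1875, f(x_3) = 0.313725, coefficient = 2
x_4 = 2.5000, f(x_4) = 0.285714, coefficient = 1

I ≈ (0.312500/2) × 2.833750 = 0.442773
Exact value: 0.441833
Error: 0.000941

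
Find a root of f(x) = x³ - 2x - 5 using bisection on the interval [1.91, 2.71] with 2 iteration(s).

f(x) = x³ - 2x - 5
Initial interval: [1.91, 2.71]

Iteration 1:
  c_1 = (1.910000 + 2.710000)/2 = 2.310000
  f(c_1) = f(2.310000) = 2.706391
  f(a) × f(c) < 0, new interval: [1.910000, 2.310000]
Iteration 2:
  c_2 = (1.910000 + 2.310000)/2 = 2.110000
  f(c_2) = f(2.110000) = 0.173931
  f(a) × f(c) < 0, new interval: [1.910000, 2.110000]

After 2 iteration(s), the approximation is c_2 = 2.110000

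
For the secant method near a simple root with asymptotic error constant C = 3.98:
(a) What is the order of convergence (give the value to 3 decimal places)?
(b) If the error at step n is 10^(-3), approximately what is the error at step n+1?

(a) Secant method has superlinear convergence with order φ = (1+√5)/2 ≈ 1.618.
    This means |e_{n+1}| ≈ C|e_n|^1.618.

(b) With |e_n| = 10^(-3) and C = 3.98:
    |e_{n+1}| ≈ 3.98 × (10^(-3))^1.618 = 3.98 × 10^(-4.85)

(a) ≈ 1.618 (golden ratio); (b) |e_{n+1}| ≈ 5.569e-05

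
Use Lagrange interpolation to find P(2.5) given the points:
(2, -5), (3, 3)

Lagrange interpolation formula:
P(x) = Σ yᵢ × Lᵢ(x)
where Lᵢ(x) = Π_{j≠i} (x - xⱼ)/(xᵢ - xⱼ)

L_0(2.5) = (2.5 - 3)/(2 - 3) = 0.500000
L_1(2.5) = (2.5 - 2)/(3 - 2) = 0.500000

P(2.5) = (-5)×L_0(2.5) + 3×L_1(2.5)
P(2.5) = -1.000000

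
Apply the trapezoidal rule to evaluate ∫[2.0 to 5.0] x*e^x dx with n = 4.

f(x) = x*e^x
a = 2.0, b = 5.0, n = 4
h = (b - a)/n = 0.750000

Trapezoidal rule: (h/2)[f(x₀) + 2f(x₁) + 2f(x₂) + ... + f(xₙ)]

x_0 = 2.0000, f(x_0) = 14.778112, coefficient = 1
x_1 = 2.7500, f(x_1) = 43.017238, coefficient = 2
x_2 = 3.5000, f(x_2) = 115.904082, coefficient = 2
x_3 = 4.2500, f(x_3) = 297.948002, coefficient = 2
x_4 = 5.0000, f(x_4) = 742.065796, coefficient = 1

I ≈ (0.750000/2) × 1670.582552 = 626.468457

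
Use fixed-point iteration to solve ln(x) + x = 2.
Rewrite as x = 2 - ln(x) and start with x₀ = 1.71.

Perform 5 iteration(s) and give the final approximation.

Equation: ln(x) + x = 2
Fixed-point form: x = 2 - ln(x)
x₀ = 1.71

x_1 = g(1.710000) = 1.463507
x_2 = g(1.463507) = 1.619165
x_3 = g(1.619165) = 1.518090
x_4 = g(1.518090) = 1.582547
x_5 = g(1.582547) = 1.540964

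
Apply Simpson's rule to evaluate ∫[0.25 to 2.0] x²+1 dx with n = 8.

f(x) = x²+1
a = 0.25, b = 2.0, n = 8
h = (b - a)/n = 0.218750

Simpson's rule: (h/3)[f(x₀) + 4f(x₁) + 2f(x₂) + ... + f(xₙ)]

x_0 = 0.2500, f(x_0) = 1.062500, coefficient = 1
x_1 = 0.4688, f(x_1) = 1.219727, coefficient = 4
x_2 = 0.6875, f(x_2) = 1.472656, coefficient = 2
x_3 = 0.9062, f(x_3) = 1.821289, coefficient = 4
x_4 = 1.1250, f(x_4) = 2.265625, coefficient = 2
x_5 = 1.3438, f(x_5) = 2.805664, coefficient = 4
x_6 = 1.5625, f(x_6) = 3.441406, coefficient = 2
x_7 = 1.7812, f(x_7) = 4.172852, coefficient = 4
x_8 = 2.0000, f(x_8) = 5.000000, coefficient = 1

I ≈ (0.218750/3) × 60.500000 = 4.411458
Exact value: 4.411458
Error: 0.000000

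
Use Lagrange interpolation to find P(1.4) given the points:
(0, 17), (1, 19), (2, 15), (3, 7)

Lagrange interpolation formula:
P(x) = Σ yᵢ × Lᵢ(x)
where Lᵢ(x) = Π_{j≠i} (x - xⱼ)/(xᵢ - xⱼ)

L_0(1.4) = (1.4 - 1)/(0 - 1) × (1.4 - 2)/(0 - 2) × (1.4 - 3)/(0 - 3) = -0.064000
L_1(1.4) = (1.4 - 0)/(1 - 0) × (1.4 - 2)/(1 - 2) × (1.4 - 3)/(1 - 3) = 0.672000
L_2(1.4) = (1.4 - 0)/(2 - 0) × (1.4 - 1)/(2 - 1) × (1.4 - 3)/(2 - 3) = 0.448000
L_3(1.4) = (1.4 - 0)/(3 - 0) × (1.4 - 1)/(3 - 1) × (1.4 - 2)/(3 - 2) = -0.056000

P(1.4) = 17×L_0(1.4) + 19×L_1(1.4) + 15×L_2(1.4) + 7×L_3(1.4)
P(1.4) = 18.008000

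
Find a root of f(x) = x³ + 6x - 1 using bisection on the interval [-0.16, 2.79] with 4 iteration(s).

f(x) = x³ + 6x - 1
Initial interval: [-0.16, 2.79]

Iteration 1:
  c_1 = (-0.160000 + 2.790000)/2 = 1.315000
  f(c_1) = f(1.315000) = 9.163931
  f(a) × f(c) < 0, new interval: [-0.160000, 1.315000]
Iteration 2:
  c_2 = (-0.160000 + 1.315000)/2 = 0.577500
  f(c_2) = f(0.577500) = 2.657600
  f(a) × f(c) < 0, new interval: [-0.160000, 0.577500]
Iteration 3:
  c_3 = (-0.160000 + 0.577500)/2 = 0.208750
  f(c_3) = f(0.208750) = 0.261597
  f(a) × f(c) < 0, new interval: [-0.160000, 0.208750]
Iteration 4:
  c_4 = (-0.160000 + 0.208750)/2 = 0.024375
  f(c_4) = f(0.024375) = -0.853736
  f(a) × f(c) ≥ 0, new interval: [0.024375, 0.208750]

After 4 iteration(s), the approximation is c_4 = 0.024375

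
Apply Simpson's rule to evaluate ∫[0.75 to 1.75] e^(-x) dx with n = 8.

f(x) = e^(-x)
a = 0.75, b = 1.75, n = 8
h = (b - a)/n = 0.125000

Simpson's rule: (h/3)[f(x₀) + 4f(x₁) + 2f(x₂) + ... + f(xₙ)]

x_0 = 0.7500, f(x_0) = 0.472367, coefficient = 1
x_1 = 0.8750, f(x_1) = 0.416862, coefficient = 4
x_2 = 1.0000, f(x_2) = 0.367879, coefficient = 2
x_3 = 1.1250, f(x_3) = 0.324652, coefficient = 4
x_4 = 1.2500, f(x_4) = 0.286505, coefficient = 2
x_5 = 1.3750, f(x_5) = 0.252840, coefficient = 4
x_6 = 1.5000, f(x_6) = 0.223130, coefficient = 2
x_7 = 1.6250, f(x_7) = 0.196912, coefficient = 4
x_8 = 1.7500, f(x_8) = 0.173774, coefficient = 1

I ≈ (0.125000/3) × 7.166232 = 0.298593
Exact value: 0.298593
Error: 0.000000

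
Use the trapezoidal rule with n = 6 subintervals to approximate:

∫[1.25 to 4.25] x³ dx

f(x) = x³
a = 1.25, b = 4.25, n = 6
h = (b - a)/n = 0.500000

Trapezoidal rule: (h/2)[f(x₀) + 2f(x₁) + 2f(x₂) + ... + f(xₙ)]

x_0 = 1.2500, f(x_0) = 1.953125, coefficient = 1
x_1 = 1.7500, f(x_1) = 5.359375, coefficient = 2
x_2 = 2.2500, f(x_2) = 11.390625, coefficient = 2
x_3 = 2.7500, f(x_3) = 20.796875, coefficient = 2
x_4 = 3.2500, f(x_4) = 34.328125, coefficient = 2
x_5 = 3.7500, f(x_5) = 52.734375, coefficient = 2
x_6 = 4.2500, f(x_6) = 76.765625, coefficient = 1

I ≈ (0.500000/2) × 327.937500 = 81.984375
Exact value: 80.953125
Error: 1.031250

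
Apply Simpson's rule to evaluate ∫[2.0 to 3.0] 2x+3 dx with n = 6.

f(x) = 2x+3
a = 2.0, b = 3.0, n = 6
h = (b - a)/n = 0.166667

Simpson's rule: (h/3)[f(x₀) + 4f(x₁) + 2f(x₂) + ... + f(xₙ)]

x_0 = 2.0000, f(x_0) = 7.000000, coefficient = 1
x_1 = 2.1667, f(x_1) = 7.333333, coefficient = 4
x_2 = 2.3333, f(x_2) = 7.666667, coefficient = 2
x_3 = 2.5000, f(x_3) = 8.000000, coefficient = 4
x_4 = 2.6667, f(x_4) = 8.333333, coefficient = 2
x_5 = 2.8333, f(x_5) = 8.666667, coefficient = 4
x_6 = 3.0000, f(x_6) = 9.000000, coefficient = 1

I ≈ (0.166667/3) × 144.000000 = 8.000000
Exact value: 8.000000
Error: 0.000000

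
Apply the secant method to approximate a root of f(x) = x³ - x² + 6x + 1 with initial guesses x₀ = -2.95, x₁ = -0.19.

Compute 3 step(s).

f(x) = x³ - x² + 6x + 1
x₀ = -2.95, x₁ = -0.19

Secant formula: x_{n+1} = x_n - f(x_n)(x_n - x_{n-1})/(f(x_n) - f(x_{n-1}))

Iteration 1:
  f(-2.950000) = -51.074875
  f(-0.190000) = -0.182959
  x_2 = -0.190000 - (-0.182959)×(-0.190000 - (-2.950000))/(-0.182959 - (-51.074875))
       = -0.180078
Iteration 2:
  f(-0.190000) = -0.182959
  f(-0.180078) = -0.118733
  x_3 = -0.180078 - (-0.118733)×(-0.180078 - (-0.190000))/(-0.118733 - (-0.182959))
       = -0.161734
Iteration 3:
  f(-0.180078) = -0.118733
  f(-0.161734) = -0.000794
  x_4 = -0.161734 - (-0.000794)×(-0.161734 - (-0.180078))/(-0.000794 - (-0.118733))
       = -0.161611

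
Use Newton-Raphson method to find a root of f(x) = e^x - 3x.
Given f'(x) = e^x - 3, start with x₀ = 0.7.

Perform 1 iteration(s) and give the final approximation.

f(x) = e^x - 3x
f'(x) = e^x - 3
x₀ = 0.7

Newton-Raphson formula: x_{n+1} = x_n - f(x_n)/f'(x_n)

Iteration 1:
  f(0.700000) = -0.086247
  f'(0.700000) = -0.986247
  x_1 = 0.700000 - (-0.086247)/(-0.986247) = 0.612550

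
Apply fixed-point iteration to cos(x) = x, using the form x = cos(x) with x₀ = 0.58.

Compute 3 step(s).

Equation: cos(x) = x
Fixed-point form: x = cos(x)
x₀ = 0.58

x_1 = g(0.580000) = 0.836463
x_2 = g(0.836463) = 0.670093
x_3 = g(0.670093) = 0.783764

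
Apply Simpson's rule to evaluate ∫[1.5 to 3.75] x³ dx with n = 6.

f(x) = x³
a = 1.5, b = 3.75, n = 6
h = (b - a)/n = 0.375000

Simpson's rule: (h/3)[f(x₀) + 4f(x₁) + 2f(x₂) + ... + f(xₙ)]

x_0 = 1.5000, f(x_0) = 3.375000, coefficient = 1
x_1 = 1.8750, f(x_1) = 6.591797, coefficient = 4
x_2 = 2.2500, f(x_2) = 11.390625, coefficient = 2
x_3 = 2.6250, f(x_3) = 18.087891, coefficient = 4
x_4 = 3.0000, f(x_4) = 27.000000, coefficient = 2
x_5 = 3.3750, f(x_5) = 38.443359, coefficient = 4
x_6 = 3.7500, f(x_6) = 52.734375, coefficient = 1

I ≈ (0.375000/3) × 385.382812 = 48.172852
Exact value: 48.172852
Error: 0.000000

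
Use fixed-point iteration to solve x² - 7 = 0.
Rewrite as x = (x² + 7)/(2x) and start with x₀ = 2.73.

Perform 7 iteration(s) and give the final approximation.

Equation: x² - 7 = 0
Fixed-point form: x = (x² + 7)/(2x)
x₀ = 2.73

x_1 = g(2.730000) = 2.647051
x_2 = g(2.647051) = 2.645752
x_3 = g(2.645752) = 2.645751
x_4 = g(2.645751) = 2.645751
x_5 = g(2.645751) = 2.645751
x_6 = g(2.645751) = 2.645751
x_7 = g(2.645751) = 2.645751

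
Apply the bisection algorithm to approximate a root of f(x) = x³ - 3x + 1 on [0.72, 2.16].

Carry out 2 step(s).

f(x) = x³ - 3x + 1
Initial interval: [0.72, 2.16]

Iteration 1:
  c_1 = (0.720000 + 2.160000)/2 = 1.440000
  f(c_1) = f(1.440000) = -0.334016
  f(a) × f(c) ≥ 0, new interval: [1.440000, 2.160000]
Iteration 2:
  c_2 = (1.440000 + 2.160000)/2 = 1.800000
  f(c_2) = f(1.800000) = 1.432000
  f(a) × f(c) < 0, new interval: [1.440000, 1.800000]

After 2 iteration(s), the approximation is c_2 = 1.800000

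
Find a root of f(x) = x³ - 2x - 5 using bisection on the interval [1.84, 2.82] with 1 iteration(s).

f(x) = x³ - 2x - 5
Initial interval: [1.84, 2.82]

Iteration 1:
  c_1 = (1.840000 + 2.820000)/2 = 2.330000
  f(c_1) = f(2.330000) = 2.989337
  f(a) × f(c) < 0, new interval: [1.840000, 2.330000]

After 1 iteration(s), the approximation is c_1 = 2.330000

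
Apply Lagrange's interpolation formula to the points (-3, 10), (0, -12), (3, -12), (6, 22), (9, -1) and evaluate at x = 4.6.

Lagrange interpolation formula:
P(x) = Σ yᵢ × Lᵢ(x)
where Lᵢ(x) = Π_{j≠i} (x - xⱼ)/(xᵢ - xⱼ)

L_0(4.6) = (4.6 - 0)/(-3 - 0) × (4.6 - 3)/(-3 - 3) × (4.6 - 6)/(-3 - 6) × (4.6 - 9)/(-3 - 9) = 0.023322
L_1(4.6) = (4.6 - (-3))/(0 - (-3)) × (4.6 - 3)/(0 - 3) × (4.6 - 6)/(0 - 6) × (4.6 - 9)/(0 - 9) = -0.154127
L_2(4.6) = (4.6 - (-3))/(3 - (-3)) × (4.6 - 0)/(3 - 0) × (4.6 - 6)/(3 - 6) × (4.6 - 9)/(3 - 9) = 0.664672
L_3(4.6) = (4.6 - (-3))/(6 - (-3)) × (4.6 - 0)/(6 - 0) × (4.6 - 3)/(6 - 3) × (4.6 - 9)/(6 - 9) = 0.506416
L_4(4.6) = (4.6 - (-3))/(9 - (-3)) × (4.6 - 0)/(9 - 0) × (4.6 - 3)/(9 - 3) × (4.6 - 6)/(9 - 6) = -0.040283

P(4.6) = 10×L_0(4.6) + (-12)×L_1(4.6) + (-12)×L_2(4.6) + 22×L_3(4.6) + (-1)×L_4(4.6)
P(4.6) = 5.288125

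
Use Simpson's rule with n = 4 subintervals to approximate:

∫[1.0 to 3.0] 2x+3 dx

f(x) = 2x+3
a = 1.0, b = 3.0, n = 4
h = (b - a)/n = 0.500000

Simpson's rule: (h/3)[f(x₀) + 4f(x₁) + 2f(x₂) + ... + f(xₙ)]

x_0 = 1.0000, f(x_0) = 5.000000, coefficient = 1
x_1 = 1.5000, f(x_1) = 6.000000, coefficient = 4
x_2 = 2.0000, f(x_2) = 7.000000, coefficient = 2
x_3 = 2.5000, f(x_3) = 8.000000, coefficient = 4
x_4 = 3.0000, f(x_4) = 9.000000, coefficient = 1

I ≈ (0.500000/3) × 84.000000 = 14.000000
Exact value: 14.000000
Error: 0.000000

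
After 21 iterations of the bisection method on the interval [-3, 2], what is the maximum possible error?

Bisection error bound: |error| ≤ (b-a)/2^n
|error| ≤ (2 - (-3))/2^21 = 5/2^21
|error| ≤ 0.0000023842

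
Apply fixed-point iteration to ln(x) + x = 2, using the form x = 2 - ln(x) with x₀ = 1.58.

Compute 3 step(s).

Equation: ln(x) + x = 2
Fixed-point form: x = 2 - ln(x)
x₀ = 1.58

x_1 = g(1.580000) = 1.542575
x_2 = g(1.542575) = 1.566547
x_3 = g(1.566547) = 1.551126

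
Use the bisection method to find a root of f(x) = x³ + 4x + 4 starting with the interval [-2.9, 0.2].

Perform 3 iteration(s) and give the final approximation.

f(x) = x³ + 4x + 4
Initial interval: [-2.9, 0.2]

Iteration 1:
  c_1 = (-2.900000 + 0.200000)/2 = -1.350000
  f(c_1) = f(-1.350000) = -3.860375
  f(a) × f(c) ≥ 0, new interval: [-1.350000, 0.200000]
Iteration 2:
  c_2 = (-1.350000 + 0.200000)/2 = -0.575000
  f(c_2) = f(-0.575000) = 1.509891
  f(a) × f(c) < 0, new interval: [-1.350000, -0.575000]
Iteration 3:
  c_3 = (-1.350000 + (-0.575000))/2 = -0.962500
  f(c_3) = f(-0.962500) = -0.741666
  f(a) × f(c) ≥ 0, new interval: [-0.962500, -0.575000]

After 3 iteration(s), the approximation is c_3 = -0.962500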